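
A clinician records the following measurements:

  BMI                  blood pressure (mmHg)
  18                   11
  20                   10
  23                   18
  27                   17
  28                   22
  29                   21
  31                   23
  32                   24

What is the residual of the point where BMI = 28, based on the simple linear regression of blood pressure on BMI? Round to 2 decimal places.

n = 8, Σx = 208, Σy = 146, Σxy = 3977, Σx² = 5592
Sxx = Σx² − (Σx)²/n = 5592 − 5408 = 184
Sxy = Σxy − (Σx)(Σy)/n = 3977 − 3796 = 181
b = Sxy/Sxx = 181/184 = 0.983696
a = ȳ − b·x̄ = 18.25 − 0.983696·26 = -7.326087
ŷ(28) = -7.326087 + 0.983696·28 = 20.217391
residual = y − ŷ = 22 − 20.217391 = 1.782609

1.78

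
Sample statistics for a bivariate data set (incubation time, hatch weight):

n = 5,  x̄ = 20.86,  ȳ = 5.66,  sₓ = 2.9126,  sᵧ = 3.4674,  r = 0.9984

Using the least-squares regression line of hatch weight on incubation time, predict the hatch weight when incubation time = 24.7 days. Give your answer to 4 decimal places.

10.2241

b = r · sᵧ/sₓ = 0.9984 · 3.4674/2.9126 = 1.188578
a = ȳ − b·x̄ = 5.66 − 1.188578·20.86 = -19.133736
ŷ(24.7) = a + b·24.7 = -19.133736 + 1.188578·24.7 = 10.224139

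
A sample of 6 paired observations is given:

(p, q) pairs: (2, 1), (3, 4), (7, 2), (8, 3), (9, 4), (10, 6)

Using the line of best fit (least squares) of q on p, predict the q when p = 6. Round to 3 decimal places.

3.165

n = 6, Σx = 39, Σy = 20, Σxy = 148, Σx² = 307
Sxx = Σx² − (Σx)²/n = 307 − 253.5 = 53.5
Sxy = Σxy − (Σx)(Σy)/n = 148 − 130 = 18
b = Sxy/Sxx = 18/53.5 = 0.336449
a = ȳ − b·x̄ = 3.333333 − 0.336449·6.5 = 1.146417
ŷ(6) = a + b·6 = 1.146417 + 0.336449·6 = 3.165109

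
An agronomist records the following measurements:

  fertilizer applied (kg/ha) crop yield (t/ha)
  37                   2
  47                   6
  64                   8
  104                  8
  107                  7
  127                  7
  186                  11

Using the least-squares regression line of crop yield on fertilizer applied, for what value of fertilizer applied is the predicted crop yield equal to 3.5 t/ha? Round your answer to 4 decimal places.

n = 7, Σx = 672, Σy = 49, Σxy = 5384, Σx² = 80664
Sxx = Σx² − (Σx)²/n = 80664 − 64512 = 16152
Sxy = Σxy − (Σx)(Σy)/n = 5384 − 4704 = 680
b = Sxy/Sxx = 680/16152 = 0.042100
a = ȳ − b·x̄ = 7 − 0.042100·96 = 2.958395
Set a + b·x = 3.5: x = (3.5 − 2.958395) / 0.042100 = 12.864706

12.8647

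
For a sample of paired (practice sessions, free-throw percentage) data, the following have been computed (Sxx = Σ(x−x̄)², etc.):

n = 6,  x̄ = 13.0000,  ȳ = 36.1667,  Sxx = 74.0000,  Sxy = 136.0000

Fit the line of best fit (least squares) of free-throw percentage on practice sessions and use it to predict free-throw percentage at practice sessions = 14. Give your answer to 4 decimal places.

b = Sxy/Sxx = 136/74 = 1.837838
a = ȳ − b·x̄ = 36.1667 − 1.837838·13 = 12.274808
ŷ(14) = a + b·14 = 12.274808 + 1.837838·14 = 38.004538

38.0045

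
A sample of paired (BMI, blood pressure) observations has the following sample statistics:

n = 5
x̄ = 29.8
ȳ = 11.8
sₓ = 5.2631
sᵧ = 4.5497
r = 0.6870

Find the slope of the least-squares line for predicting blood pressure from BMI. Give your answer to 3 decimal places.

0.594

b = r · sᵧ/sₓ = 0.687 · 4.5497/5.2631 = 0.593879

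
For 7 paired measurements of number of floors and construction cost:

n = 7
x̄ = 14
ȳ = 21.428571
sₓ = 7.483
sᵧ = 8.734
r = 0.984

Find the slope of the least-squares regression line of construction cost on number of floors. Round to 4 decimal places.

1.1485

b = r · sᵧ/sₓ = 0.984 · 8.734/7.483 = 1.148504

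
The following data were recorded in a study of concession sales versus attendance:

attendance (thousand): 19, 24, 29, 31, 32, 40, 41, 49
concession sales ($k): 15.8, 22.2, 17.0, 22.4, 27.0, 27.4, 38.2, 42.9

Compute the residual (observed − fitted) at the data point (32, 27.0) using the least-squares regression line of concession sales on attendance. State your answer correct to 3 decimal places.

1.394

n = 8, Σx = 265, Σy = 212.9, Σxy = 7648.7, Σx² = 9445
Sxx = Σx² − (Σx)²/n = 9445 − 8778.125 = 666.875
Sxy = Σxy − (Σx)(Σy)/n = 7648.7 − 7052.3125 = 596.3875
b = Sxy/Sxx = 596.3875/666.875 = 0.894302
a = ȳ − b·x̄ = 26.6125 − 0.894302·33.125 = -3.011246
ŷ(32) = -3.011246 + 0.894302·32 = 25.606410
residual = y − ŷ = 27.0 − 25.606410 = 1.393590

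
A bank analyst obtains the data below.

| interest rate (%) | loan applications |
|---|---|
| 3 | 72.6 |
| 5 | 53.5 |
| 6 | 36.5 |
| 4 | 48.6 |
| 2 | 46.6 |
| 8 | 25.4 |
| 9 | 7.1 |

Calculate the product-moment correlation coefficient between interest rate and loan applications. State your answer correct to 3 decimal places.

-0.851

n = 7, Σx = 37, Σy = 290.3, Σxy = 1259, Σx² = 235, Σy² = 14694.35
Sxx = Σx² − (Σx)²/n = 235 − 195.571429 = 39.428571
Sxy = Σxy − (Σx)(Σy)/n = 1259 − 1534.442857 = -275.442857
Syy = Σy² − (Σy)²/n = 14694.35 − 12039.155714 = 2655.194286
r = Sxy/√(Sxx·Syy) = -275.442857/√(104690.517551) = -275.442857/323.559141 = -0.851291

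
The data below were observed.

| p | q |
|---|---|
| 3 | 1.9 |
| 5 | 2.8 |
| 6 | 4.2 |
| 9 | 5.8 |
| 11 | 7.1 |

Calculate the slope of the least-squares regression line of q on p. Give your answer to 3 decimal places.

0.661

n = 5, Σx = 34, Σy = 21.8, Σxy = 175.2, Σx² = 272
Sxx = Σx² − (Σx)²/n = 272 − 231.2 = 40.8
Sxy = Σxy − (Σx)(Σy)/n = 175.2 − 148.24 = 26.96
b = Sxy/Sxx = 26.96/40.8 = 0.660784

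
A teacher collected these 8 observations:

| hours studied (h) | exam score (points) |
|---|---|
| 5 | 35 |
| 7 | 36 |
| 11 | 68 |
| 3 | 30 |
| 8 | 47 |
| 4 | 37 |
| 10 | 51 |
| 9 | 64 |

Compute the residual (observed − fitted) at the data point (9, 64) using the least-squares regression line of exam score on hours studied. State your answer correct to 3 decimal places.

9.943

n = 8, Σx = 57, Σy = 368, Σxy = 2875, Σx² = 465
Sxx = Σx² − (Σx)²/n = 465 − 406.125 = 58.875
Sxy = Σxy − (Σx)(Σy)/n = 2875 − 2622 = 253
b = Sxy/Sxx = 253/58.875 = 4.297240
a = ȳ − b·x̄ = 46 − 4.297240·7.125 = 15.382166
ŷ(9) = 15.382166 + 4.297240·9 = 54.057325
residual = y − ŷ = 64 − 54.057325 = 9.942675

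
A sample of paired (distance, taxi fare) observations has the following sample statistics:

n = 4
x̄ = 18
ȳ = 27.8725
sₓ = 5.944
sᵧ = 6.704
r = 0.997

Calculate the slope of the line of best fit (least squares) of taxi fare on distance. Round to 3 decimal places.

b = r · sᵧ/sₓ = 0.997 · 6.704/5.944 = 1.124476

1.124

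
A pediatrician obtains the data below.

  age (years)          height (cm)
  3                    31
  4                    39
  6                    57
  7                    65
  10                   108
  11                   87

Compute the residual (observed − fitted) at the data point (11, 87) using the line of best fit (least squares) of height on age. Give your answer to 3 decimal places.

-13.443

n = 6, Σx = 41, Σy = 387, Σxy = 3083, Σx² = 331
Sxx = Σx² − (Σx)²/n = 331 − 280.166667 = 50.833333
Sxy = Σxy − (Σx)(Σy)/n = 3083 − 2644.5 = 438.5
b = Sxy/Sxx = 438.5/50.833333 = 8.626230
a = ȳ − b·x̄ = 64.5 − 8.626230·6.833333 = 5.554098
ŷ(11) = 5.554098 + 8.626230·11 = 100.442623
residual = y − ŷ = 87 − 100.442623 = -13.442623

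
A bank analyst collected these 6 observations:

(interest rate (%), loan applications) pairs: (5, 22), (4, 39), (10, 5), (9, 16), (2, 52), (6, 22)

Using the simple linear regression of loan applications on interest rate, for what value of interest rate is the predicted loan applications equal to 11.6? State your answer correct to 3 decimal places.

n = 6, Σx = 36, Σy = 156, Σxy = 696, Σx² = 262
Sxx = Σx² − (Σx)²/n = 262 − 216 = 46
Sxy = Σxy − (Σx)(Σy)/n = 696 − 936 = -240
b = Sxy/Sxx = -240/46 = -5.217391
a = ȳ − b·x̄ = 26 − (-5.217391)·6 = 57.304348
Set a + b·x = 11.6: x = (11.6 − 57.304348) / (-5.217391) = 8.76

8.760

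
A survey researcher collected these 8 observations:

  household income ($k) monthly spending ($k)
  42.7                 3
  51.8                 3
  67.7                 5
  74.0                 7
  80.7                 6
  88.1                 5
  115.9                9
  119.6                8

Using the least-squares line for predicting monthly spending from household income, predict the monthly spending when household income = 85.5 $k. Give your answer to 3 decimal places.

n = 8, Σx = 640.5, Σy = 46, Σxy = 4064.6, Σx² = 56576.89
Sxx = Σx² − (Σx)²/n = 56576.89 − 51280.03125 = 5296.85875
Sxy = Σxy − (Σx)(Σy)/n = 4064.6 − 3682.875 = 381.725
b = Sxy/Sxx = 381.725/5296.85875 = 0.072066
a = ȳ − b·x̄ = 5.75 − 0.072066·80.0625 = -0.019808
ŷ(85.5) = a + b·85.5 = -0.019808 + 0.072066·85.5 = 6.141860

6.142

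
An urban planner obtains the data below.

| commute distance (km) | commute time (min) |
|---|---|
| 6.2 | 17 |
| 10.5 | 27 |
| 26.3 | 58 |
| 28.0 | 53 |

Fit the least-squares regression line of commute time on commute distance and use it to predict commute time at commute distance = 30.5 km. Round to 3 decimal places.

61.406

n = 4, Σx = 71, Σy = 155, Σxy = 3398.3, Σx² = 1624.38
Sxx = Σx² − (Σx)²/n = 1624.38 − 1260.25 = 364.13
Sxy = Σxy − (Σx)(Σy)/n = 3398.3 − 2751.25 = 647.05
b = Sxy/Sxx = 647.05/364.13 = 1.776975
a = ȳ − b·x̄ = 38.75 − 1.776975·17.75 = 7.208689
ŷ(30.5) = a + b·30.5 = 7.208689 + 1.776975·30.5 = 61.406435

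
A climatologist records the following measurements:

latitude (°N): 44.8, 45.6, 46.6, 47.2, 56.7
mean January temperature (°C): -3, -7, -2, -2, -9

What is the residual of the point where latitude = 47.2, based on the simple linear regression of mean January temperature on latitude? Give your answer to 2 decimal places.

2.15

n = 5, Σx = 240.9, Σy = -23, Σxy = -1151.5, Σx² = 11700.69
Sxx = Σx² − (Σx)²/n = 11700.69 − 11606.562 = 94.128
Sxy = Σxy − (Σx)(Σy)/n = -1151.5 − (-1108.14) = -43.36
b = Sxy/Sxx = -43.36/94.128 = -0.460649
a = ȳ − b·x̄ = -4.6 − (-0.460649)·48.18 = 17.594085
ŷ(47.2) = 17.594085 + (-0.460649)·47.2 = -4.148564
residual = y − ŷ = -2 − (-4.148564) = 2.148564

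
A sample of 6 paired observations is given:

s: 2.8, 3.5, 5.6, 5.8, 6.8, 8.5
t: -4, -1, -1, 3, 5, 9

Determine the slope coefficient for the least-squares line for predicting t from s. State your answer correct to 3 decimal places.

n = 6, Σx = 33, Σy = 11, Σxy = 107.6, Σx² = 203.58
Sxx = Σx² − (Σx)²/n = 203.58 − 181.5 = 22.08
Sxy = Σxy − (Σx)(Σy)/n = 107.6 − 60.5 = 47.1
b = Sxy/Sxx = 47.1/22.08 = 2.133152

2.133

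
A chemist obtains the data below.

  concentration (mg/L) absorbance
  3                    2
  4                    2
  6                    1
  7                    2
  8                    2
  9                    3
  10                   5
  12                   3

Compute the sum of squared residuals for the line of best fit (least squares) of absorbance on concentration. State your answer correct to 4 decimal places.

n = 8, Σx = 59, Σy = 20, Σxy = 163, Σx² = 499, Σy² = 60
Sxx = Σx² − (Σx)²/n = 499 − 435.125 = 63.875
Sxy = Σxy − (Σx)(Σy)/n = 163 − 147.5 = 15.5
Syy = Σy² − (Σy)²/n = 60 − 50 = 10
b = Sxy/Sxx = 15.5/63.875 = 0.242661
SSE = Syy − b·Sxy = 10 − 0.242661·15.5 = 6.238748

6.2387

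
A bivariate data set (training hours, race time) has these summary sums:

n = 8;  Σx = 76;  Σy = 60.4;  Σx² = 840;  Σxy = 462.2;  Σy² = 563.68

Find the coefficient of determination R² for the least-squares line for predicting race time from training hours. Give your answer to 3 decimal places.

0.980

Sxx = Σx² − (Σx)²/n = 840 − 722 = 118
Sxy = Σxy − (Σx)(Σy)/n = 462.2 − 573.8 = -111.6
Syy = Σy² − (Σy)²/n = 563.68 − 456.02 = 107.66
R² = Sxy²/(Sxx·Syy) = (-111.6)²/(118·107.66) = 0.980374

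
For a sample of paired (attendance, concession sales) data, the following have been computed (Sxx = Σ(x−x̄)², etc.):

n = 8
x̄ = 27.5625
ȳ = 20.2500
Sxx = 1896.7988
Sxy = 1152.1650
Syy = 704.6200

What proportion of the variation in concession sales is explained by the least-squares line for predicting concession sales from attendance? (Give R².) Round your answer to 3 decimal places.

0.993

R² = Sxy²/(Sxx·Syy) = (1152.165)²/(1896.7988·704.62) = 0.993238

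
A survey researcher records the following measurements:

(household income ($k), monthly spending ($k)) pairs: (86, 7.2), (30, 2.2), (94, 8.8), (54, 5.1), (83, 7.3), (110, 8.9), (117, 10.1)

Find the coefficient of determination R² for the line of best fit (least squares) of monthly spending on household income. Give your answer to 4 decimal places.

n = 7, Σx = 574, Σy = 49.6, Σxy = 4554.4, Σx² = 52726, Σy² = 394.64
Sxx = Σx² − (Σx)²/n = 52726 − 47068 = 5658
Sxy = Σxy − (Σx)(Σy)/n = 4554.4 − 4067.2 = 487.2
Syy = Σy² − (Σy)²/n = 394.64 − 351.451429 = 43.188571
R² = Sxy²/(Sxx·Syy) = (487.2)²/(5658·43.188571) = 0.971366

0.9714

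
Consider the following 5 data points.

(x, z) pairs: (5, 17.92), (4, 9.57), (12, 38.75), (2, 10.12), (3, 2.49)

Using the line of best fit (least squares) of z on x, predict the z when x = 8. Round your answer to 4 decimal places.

25.1585

n = 5, Σx = 26, Σy = 78.85, Σxy = 620.59, Σx² = 198
Sxx = Σx² − (Σx)²/n = 198 − 135.2 = 62.8
Sxy = Σxy − (Σx)(Σy)/n = 620.59 − 410.02 = 210.57
b = Sxy/Sxx = 210.57/62.8 = 3.353025
a = ȳ − b·x̄ = 15.77 − 3.353025·5.2 = -1.665732
ŷ(8) = a + b·8 = -1.665732 + 3.353025·8 = 25.158471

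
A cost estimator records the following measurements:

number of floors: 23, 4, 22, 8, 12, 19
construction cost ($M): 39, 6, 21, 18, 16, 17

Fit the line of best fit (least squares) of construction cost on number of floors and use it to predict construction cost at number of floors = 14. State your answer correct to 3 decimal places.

n = 6, Σx = 88, Σy = 117, Σxy = 2042, Σx² = 1598
Sxx = Σx² − (Σx)²/n = 1598 − 1290.666667 = 307.333333
Sxy = Σxy − (Σx)(Σy)/n = 2042 − 1716 = 326
b = Sxy/Sxx = 326/307.333333 = 1.060738
a = ȳ − b·x̄ = 19.5 − 1.060738·14.666667 = 3.942516
ŷ(14) = a + b·14 = 3.942516 + 1.060738·14 = 18.792842

18.793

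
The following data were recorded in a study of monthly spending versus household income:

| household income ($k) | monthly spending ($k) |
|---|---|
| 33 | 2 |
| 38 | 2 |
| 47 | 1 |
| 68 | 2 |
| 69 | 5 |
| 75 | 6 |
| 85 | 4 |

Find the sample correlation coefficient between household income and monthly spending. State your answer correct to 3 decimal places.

0.700

n = 7, Σx = 415, Σy = 22, Σxy = 1460, Σx² = 26977, Σy² = 90
Sxx = Σx² − (Σx)²/n = 26977 − 24603.571429 = 2373.428571
Sxy = Σxy − (Σx)(Σy)/n = 1460 − 1304.285714 = 155.714286
Syy = Σy² − (Σy)²/n = 90 − 69.142857 = 20.857143
r = Sxy/√(Sxx·Syy) = 155.714286/√(49502.938776) = 155.714286/222.492559 = 0.699863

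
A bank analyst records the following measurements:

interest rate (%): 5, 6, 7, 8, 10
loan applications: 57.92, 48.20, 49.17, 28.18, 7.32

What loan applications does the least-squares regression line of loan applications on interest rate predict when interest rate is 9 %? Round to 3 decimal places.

n = 5, Σx = 36, Σy = 190.79, Σxy = 1221.63, Σx² = 274
Sxx = Σx² − (Σx)²/n = 274 − 259.2 = 14.8
Sxy = Σxy − (Σx)(Σy)/n = 1221.63 − 1373.688 = -152.058
b = Sxy/Sxx = -152.058/14.8 = -10.274189
a = ȳ − b·x̄ = 38.158 − (-10.274189)·7.2 = 112.132162
ŷ(9) = a + b·9 = 112.132162 + (-10.274189)·9 = 19.664459

19.664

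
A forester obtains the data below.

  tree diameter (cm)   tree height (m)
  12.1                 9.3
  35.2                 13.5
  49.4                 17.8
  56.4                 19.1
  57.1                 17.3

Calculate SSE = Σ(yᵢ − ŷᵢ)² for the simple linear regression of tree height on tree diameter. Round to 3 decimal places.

3.023

n = 5, Σx = 210.2, Σy = 77, Σxy = 3532.12, Σx² = 10267.18, Σy² = 1249.68
Sxx = Σx² − (Σx)²/n = 10267.18 − 8836.808 = 1430.372
Sxy = Σxy − (Σx)(Σy)/n = 3532.12 − 3237.08 = 295.04
Syy = Σy² − (Σy)²/n = 1249.68 − 1185.8 = 63.88
b = Sxy/Sxx = 295.04/1430.372 = 0.206268
SSE = Syy − b·Sxy = 63.88 − 0.206268·295.04 = 3.022683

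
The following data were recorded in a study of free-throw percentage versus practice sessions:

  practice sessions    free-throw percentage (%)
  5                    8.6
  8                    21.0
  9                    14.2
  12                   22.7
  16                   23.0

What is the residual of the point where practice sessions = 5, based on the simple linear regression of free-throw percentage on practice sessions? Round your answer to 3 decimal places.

n = 5, Σx = 50, Σy = 89.5, Σxy = 979.2, Σx² = 570
Sxx = Σx² − (Σx)²/n = 570 − 500 = 70
Sxy = Σxy − (Σx)(Σy)/n = 979.2 − 895 = 84.2
b = Sxy/Sxx = 84.2/70 = 1.202857
a = ȳ − b·x̄ = 17.9 − 1.202857·10 = 5.871429
ŷ(5) = 5.871429 + 1.202857·5 = 11.885714
residual = y − ŷ = 8.6 − 11.885714 = -3.285714

-3.286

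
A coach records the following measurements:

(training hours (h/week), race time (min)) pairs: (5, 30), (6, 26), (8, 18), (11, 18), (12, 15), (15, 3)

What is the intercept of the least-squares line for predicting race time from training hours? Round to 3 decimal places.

n = 6, Σx = 57, Σy = 110, Σxy = 873, Σx² = 615
Sxx = Σx² − (Σx)²/n = 615 − 541.5 = 73.5
Sxy = Σxy − (Σx)(Σy)/n = 873 − 1045 = -172
b = Sxy/Sxx = -172/73.5 = -2.340136
a = ȳ − b·x̄ = 18.333333 − (-2.340136)·9.5 = 40.564626

40.565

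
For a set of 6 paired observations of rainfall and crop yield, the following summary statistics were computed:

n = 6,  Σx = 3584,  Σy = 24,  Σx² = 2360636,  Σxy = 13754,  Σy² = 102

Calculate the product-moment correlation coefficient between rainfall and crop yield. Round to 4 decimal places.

Sxx = Σx² − (Σx)²/n = 2360636 − 2140842.666667 = 219793.333333
Sxy = Σxy − (Σx)(Σy)/n = 13754 − 14336 = -582
Syy = Σy² − (Σy)²/n = 102 − 96 = 6
r = Sxy/√(Sxx·Syy) = -582/√(1318760) = -582/1148.372762 = -0.506804

-0.5068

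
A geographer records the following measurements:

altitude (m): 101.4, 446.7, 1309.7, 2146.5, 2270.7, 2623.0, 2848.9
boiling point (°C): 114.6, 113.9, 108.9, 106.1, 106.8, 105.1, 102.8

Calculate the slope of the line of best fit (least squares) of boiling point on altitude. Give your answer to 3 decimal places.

n = 7, Σx = 11746.9, Σy = 758.2, Σxy = 1243924.53, Σx² = 26685037.89
Sxx = Σx² − (Σx)²/n = 26685037.89 − 19712808.515714 = 6972229.374286
Sxy = Σxy − (Σx)(Σy)/n = 1243924.53 − 1272357.082857 = -28432.552857
b = Sxy/Sxx = -28432.552857/6972229.374286 = -0.004078

-0.004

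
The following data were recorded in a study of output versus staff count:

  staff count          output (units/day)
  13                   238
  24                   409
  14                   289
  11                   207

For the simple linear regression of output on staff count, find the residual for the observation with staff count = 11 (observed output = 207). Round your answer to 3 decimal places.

n = 4, Σx = 62, Σy = 1143, Σxy = 19233, Σx² = 1062
Sxx = Σx² − (Σx)²/n = 1062 − 961 = 101
Sxy = Σxy − (Σx)(Σy)/n = 19233 − 17716.5 = 1516.5
b = Sxy/Sxx = 1516.5/101 = 15.014851
a = ȳ − b·x̄ = 285.75 − 15.014851·15.5 = 53.019802
ŷ(11) = 53.019802 + 15.014851·11 = 218.183168
residual = y − ŷ = 207 − 218.183168 = -11.183168

-11.183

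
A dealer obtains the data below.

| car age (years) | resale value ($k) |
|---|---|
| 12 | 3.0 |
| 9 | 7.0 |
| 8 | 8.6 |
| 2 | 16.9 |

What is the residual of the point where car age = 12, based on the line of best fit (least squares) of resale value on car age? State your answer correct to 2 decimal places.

n = 4, Σx = 31, Σy = 35.5, Σxy = 201.6, Σx² = 293
Sxx = Σx² − (Σx)²/n = 293 − 240.25 = 52.75
Sxy = Σxy − (Σx)(Σy)/n = 201.6 − 275.125 = -73.525
b = Sxy/Sxx = -73.525/52.75 = -1.393839
a = ȳ − b·x̄ = 8.875 − (-1.393839)·7.75 = 19.677251
ŷ(12) = 19.677251 + (-1.393839)·12 = 2.951185
residual = y − ŷ = 3.0 − 2.951185 = 0.048815

0.05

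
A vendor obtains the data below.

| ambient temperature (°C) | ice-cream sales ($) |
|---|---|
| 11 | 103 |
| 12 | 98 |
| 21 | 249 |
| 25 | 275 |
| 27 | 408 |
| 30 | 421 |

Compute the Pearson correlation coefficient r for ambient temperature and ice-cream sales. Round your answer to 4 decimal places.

0.9727

n = 6, Σx = 126, Σy = 1554, Σxy = 38059, Σx² = 2960, Σy² = 501544
Sxx = Σx² − (Σx)²/n = 2960 − 2646 = 314
Sxy = Σxy − (Σx)(Σy)/n = 38059 − 32634 = 5425
Syy = Σy² − (Σy)²/n = 501544 − 402486 = 99058
r = Sxy/√(Sxx·Syy) = 5425/√(31104212) = 5425/5577.115025 = 0.972725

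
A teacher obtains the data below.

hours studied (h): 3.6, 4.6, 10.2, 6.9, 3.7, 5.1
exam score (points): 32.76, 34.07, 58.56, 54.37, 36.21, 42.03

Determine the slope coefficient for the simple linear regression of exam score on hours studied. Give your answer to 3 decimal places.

4.078

n = 6, Σx = 34.1, Σy = 258, Σxy = 1595.453, Σx² = 225.47
Sxx = Σx² − (Σx)²/n = 225.47 − 193.801667 = 31.668333
Sxy = Σxy − (Σx)(Σy)/n = 1595.453 − 1466.3 = 129.153
b = Sxy/Sxx = 129.153/31.668333 = 4.078301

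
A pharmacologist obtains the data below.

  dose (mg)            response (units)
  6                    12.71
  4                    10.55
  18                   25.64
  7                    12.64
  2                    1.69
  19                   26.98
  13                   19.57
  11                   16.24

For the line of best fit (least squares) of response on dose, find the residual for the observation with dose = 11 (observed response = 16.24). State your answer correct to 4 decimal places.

-0.7886

n = 8, Σx = 80, Σy = 126.02, Σxy = 1617.51, Σx² = 1080
Sxx = Σx² − (Σx)²/n = 1080 − 800 = 280
Sxy = Σxy − (Σx)(Σy)/n = 1617.51 − 1260.2 = 357.31
b = Sxy/Sxx = 357.31/280 = 1.276107
a = ȳ − b·x̄ = 15.7525 − 1.276107·10 = 2.991429
ŷ(11) = 2.991429 + 1.276107·11 = 17.028607
residual = y − ŷ = 16.24 − 17.028607 = -0.788607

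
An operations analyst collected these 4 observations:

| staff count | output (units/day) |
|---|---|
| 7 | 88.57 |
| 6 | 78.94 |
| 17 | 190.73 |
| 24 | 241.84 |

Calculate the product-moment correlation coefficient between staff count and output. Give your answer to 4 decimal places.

n = 4, Σx = 54, Σy = 600.08, Σxy = 10140.2, Σx² = 950, Σy² = 108940.687
Sxx = Σx² − (Σx)²/n = 950 − 729 = 221
Sxy = Σxy − (Σx)(Σy)/n = 10140.2 − 8101.08 = 2039.12
Syy = Σy² − (Σy)²/n = 108940.687 − 90024.0016 = 18916.6854
r = Sxy/√(Sxx·Syy) = 2039.12/√(4180587.4734) = 2039.12/2044.648496 = 0.997296

0.9973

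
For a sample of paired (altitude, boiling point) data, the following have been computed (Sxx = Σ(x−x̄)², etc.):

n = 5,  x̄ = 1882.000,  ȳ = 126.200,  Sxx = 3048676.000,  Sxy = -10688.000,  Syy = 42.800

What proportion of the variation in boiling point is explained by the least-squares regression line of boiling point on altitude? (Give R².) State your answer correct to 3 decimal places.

R² = Sxy²/(Sxx·Syy) = (-10688)²/(3048676·42.8) = 0.875463

0.875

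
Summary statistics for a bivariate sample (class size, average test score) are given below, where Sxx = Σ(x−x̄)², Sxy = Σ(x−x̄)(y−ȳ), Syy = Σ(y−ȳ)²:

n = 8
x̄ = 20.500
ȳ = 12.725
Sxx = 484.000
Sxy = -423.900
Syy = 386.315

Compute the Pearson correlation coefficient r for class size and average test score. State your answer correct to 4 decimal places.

r = Sxy/√(Sxx·Syy) = -423.9/√(186976.46) = -423.9/432.407747 = -0.980325

-0.9803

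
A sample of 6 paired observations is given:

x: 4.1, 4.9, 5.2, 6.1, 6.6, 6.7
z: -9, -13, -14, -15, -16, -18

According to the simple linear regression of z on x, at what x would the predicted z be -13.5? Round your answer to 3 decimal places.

n = 6, Σx = 33.6, Σy = -85, Σxy = -491.1, Σx² = 193.52
Sxx = Σx² − (Σx)²/n = 193.52 − 188.16 = 5.36
Sxy = Σxy − (Σx)(Σy)/n = -491.1 − (-476) = -15.1
b = Sxy/Sxx = -15.1/5.36 = -2.817164
a = ȳ − b·x̄ = -14.166667 − (-2.817164)·5.6 = 1.609453
Set a + b·x = -13.5: x = (-13.5 − 1.609453) / (-2.817164) = 5.363355

5.363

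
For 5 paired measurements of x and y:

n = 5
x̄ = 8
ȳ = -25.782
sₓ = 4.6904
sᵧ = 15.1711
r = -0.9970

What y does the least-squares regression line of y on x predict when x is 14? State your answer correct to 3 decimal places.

-45.131

b = r · sᵧ/sₓ = -0.997 · 15.1711/4.6904 = -3.224797
a = ȳ − b·x̄ = -25.782 − (-3.224797)·8 = 0.016374
ŷ(14) = a + b·14 = 0.016374 + (-3.224797)·14 = -45.130781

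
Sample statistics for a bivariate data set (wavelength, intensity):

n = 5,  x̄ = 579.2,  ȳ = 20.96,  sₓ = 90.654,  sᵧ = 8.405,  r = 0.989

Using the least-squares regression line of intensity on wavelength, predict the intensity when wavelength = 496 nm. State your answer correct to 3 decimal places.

b = r · sᵧ/sₓ = 0.989 · 8.405/90.654 = 0.091695
a = ȳ − b·x̄ = 20.96 − 0.091695·579.2 = -32.149913
ŷ(496) = a + b·496 = -32.149913 + 0.091695·496 = 13.330952

13.331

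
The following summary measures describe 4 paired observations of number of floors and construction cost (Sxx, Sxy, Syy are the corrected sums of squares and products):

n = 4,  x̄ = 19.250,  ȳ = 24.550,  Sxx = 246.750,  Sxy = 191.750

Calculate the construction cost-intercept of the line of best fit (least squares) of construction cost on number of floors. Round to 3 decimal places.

9.591

b = Sxy/Sxx = 191.75/246.75 = 0.777102
a = ȳ − b·x̄ = 24.55 − 0.777102·19.25 = 9.590780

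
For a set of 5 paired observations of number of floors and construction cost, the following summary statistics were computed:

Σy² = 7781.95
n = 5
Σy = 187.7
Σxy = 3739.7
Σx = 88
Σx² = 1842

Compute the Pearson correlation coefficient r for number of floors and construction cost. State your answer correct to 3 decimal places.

0.939

Sxx = Σx² − (Σx)²/n = 1842 − 1548.8 = 293.2
Sxy = Σxy − (Σx)(Σy)/n = 3739.7 − 3303.52 = 436.18
Syy = Σy² − (Σy)²/n = 7781.95 − 7046.258 = 735.692
r = Sxy/√(Sxx·Syy) = 436.18/√(215704.8944) = 436.18/464.440410 = 0.939152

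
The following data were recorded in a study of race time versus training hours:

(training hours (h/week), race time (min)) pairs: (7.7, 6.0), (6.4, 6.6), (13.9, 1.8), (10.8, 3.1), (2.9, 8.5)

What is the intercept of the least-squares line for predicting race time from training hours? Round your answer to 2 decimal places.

n = 5, Σx = 41.7, Σy = 26, Σxy = 171.59, Σx² = 418.51
Sxx = Σx² − (Σx)²/n = 418.51 − 347.778 = 70.732
Sxy = Σxy − (Σx)(Σy)/n = 171.59 − 216.84 = -45.25
b = Sxy/Sxx = -45.25/70.732 = -0.639739
a = ȳ − b·x̄ = 5.2 − (-0.639739)·8.34 = 10.535421

10.54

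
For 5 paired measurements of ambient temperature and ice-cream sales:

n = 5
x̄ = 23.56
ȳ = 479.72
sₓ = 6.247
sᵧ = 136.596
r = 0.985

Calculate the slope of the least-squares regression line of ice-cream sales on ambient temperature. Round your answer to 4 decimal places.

b = r · sᵧ/sₓ = 0.985 · 136.596/6.247 = 21.537868

21.5379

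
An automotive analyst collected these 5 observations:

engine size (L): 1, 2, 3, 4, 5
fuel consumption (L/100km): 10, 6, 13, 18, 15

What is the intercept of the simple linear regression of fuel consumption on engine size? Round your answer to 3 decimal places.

5.800

n = 5, Σx = 15, Σy = 62, Σxy = 208, Σx² = 55
Sxx = Σx² − (Σx)²/n = 55 − 45 = 10
Sxy = Σxy − (Σx)(Σy)/n = 208 − 186 = 22
b = Sxy/Sxx = 22/10 = 2.2
a = ȳ − b·x̄ = 12.4 − 2.2·3 = 5.8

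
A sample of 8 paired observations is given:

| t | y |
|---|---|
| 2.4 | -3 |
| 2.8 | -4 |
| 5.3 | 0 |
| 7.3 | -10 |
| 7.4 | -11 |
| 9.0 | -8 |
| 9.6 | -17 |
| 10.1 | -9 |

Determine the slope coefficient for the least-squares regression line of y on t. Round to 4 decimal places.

-1.3144

n = 8, Σx = 53.9, Σy = -62, Σxy = -498.9, Σx² = 424.91
Sxx = Σx² − (Σx)²/n = 424.91 − 363.15125 = 61.75875
Sxy = Σxy − (Σx)(Σy)/n = -498.9 − (-417.725) = -81.175
b = Sxy/Sxx = -81.175/61.75875 = -1.314389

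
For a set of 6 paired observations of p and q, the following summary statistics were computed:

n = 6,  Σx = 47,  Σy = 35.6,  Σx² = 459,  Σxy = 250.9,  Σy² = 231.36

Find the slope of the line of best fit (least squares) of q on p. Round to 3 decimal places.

-0.308

Sxx = Σx² − (Σx)²/n = 459 − 368.166667 = 90.833333
Sxy = Σxy − (Σx)(Σy)/n = 250.9 − 278.866667 = -27.966667
b = Sxy/Sxx = -27.966667/90.833333 = -0.307890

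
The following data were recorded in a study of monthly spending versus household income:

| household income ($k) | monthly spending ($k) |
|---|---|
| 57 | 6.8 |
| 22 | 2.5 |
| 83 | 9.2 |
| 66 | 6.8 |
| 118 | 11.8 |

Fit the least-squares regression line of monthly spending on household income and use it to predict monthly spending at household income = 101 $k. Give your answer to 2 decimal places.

10.50

n = 5, Σx = 346, Σy = 37.1, Σxy = 3047.4, Σx² = 28902
Sxx = Σx² − (Σx)²/n = 28902 − 23943.2 = 4958.8
Sxy = Σxy − (Σx)(Σy)/n = 3047.4 − 2567.32 = 480.08
b = Sxy/Sxx = 480.08/4958.8 = 0.096814
a = ȳ − b·x̄ = 7.42 − 0.096814·69.2 = 0.720489
ŷ(101) = a + b·101 = 0.720489 + 0.096814·101 = 10.498677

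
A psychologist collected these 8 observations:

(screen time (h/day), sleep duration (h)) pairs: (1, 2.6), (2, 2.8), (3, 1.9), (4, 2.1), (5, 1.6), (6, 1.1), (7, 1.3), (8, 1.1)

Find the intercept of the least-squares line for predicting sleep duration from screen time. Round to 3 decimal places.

2.932

n = 8, Σx = 36, Σy = 14.5, Σxy = 54.8, Σx² = 204
Sxx = Σx² − (Σx)²/n = 204 − 162 = 42
Sxy = Σxy − (Σx)(Σy)/n = 54.8 − 65.25 = -10.45
b = Sxy/Sxx = -10.45/42 = -0.248810
a = ȳ − b·x̄ = 1.8125 − (-0.248810)·4.5 = 2.932143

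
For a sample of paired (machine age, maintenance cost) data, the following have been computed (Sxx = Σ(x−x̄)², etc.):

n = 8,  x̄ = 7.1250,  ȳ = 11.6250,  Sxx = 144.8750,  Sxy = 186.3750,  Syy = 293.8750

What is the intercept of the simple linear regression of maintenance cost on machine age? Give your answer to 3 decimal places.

b = Sxy/Sxx = 186.375/144.875 = 1.286454
a = ȳ − b·x̄ = 11.625 − 1.286454·7.125 = 2.459016

2.459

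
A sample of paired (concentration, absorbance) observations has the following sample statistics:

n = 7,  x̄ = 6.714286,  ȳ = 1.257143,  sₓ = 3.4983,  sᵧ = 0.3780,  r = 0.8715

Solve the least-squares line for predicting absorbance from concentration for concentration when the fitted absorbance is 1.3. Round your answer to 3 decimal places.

7.169

b = r · sᵧ/sₓ = 0.8715 · 0.378/3.4983 = 0.094168
a = ȳ − b·x̄ = 1.257143 − 0.094168·6.714286 = 0.624874
Set a + b·x = 1.3: x = (1.3 − 0.624874) / 0.094168 = 7.169399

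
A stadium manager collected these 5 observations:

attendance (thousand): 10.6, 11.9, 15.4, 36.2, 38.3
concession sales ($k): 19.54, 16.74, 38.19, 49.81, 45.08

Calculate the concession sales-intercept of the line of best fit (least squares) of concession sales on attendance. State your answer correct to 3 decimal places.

12.143

n = 5, Σx = 112.4, Σy = 169.36, Σxy = 4524.142, Σx² = 3268.46
Sxx = Σx² − (Σx)²/n = 3268.46 − 2526.752 = 741.708
Sxy = Σxy − (Σx)(Σy)/n = 4524.142 − 3807.2128 = 716.9292
b = Sxy/Sxx = 716.9292/741.708 = 0.966592
a = ȳ − b·x̄ = 33.872 − 0.966592·22.48 = 12.143006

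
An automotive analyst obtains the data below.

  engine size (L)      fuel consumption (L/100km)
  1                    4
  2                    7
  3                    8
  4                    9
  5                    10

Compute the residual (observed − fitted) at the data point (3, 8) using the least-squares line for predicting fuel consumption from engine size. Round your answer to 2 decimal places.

n = 5, Σx = 15, Σy = 38, Σxy = 128, Σx² = 55
Sxx = Σx² − (Σx)²/n = 55 − 45 = 10
Sxy = Σxy − (Σx)(Σy)/n = 128 − 114 = 14
b = Sxy/Sxx = 14/10 = 1.4
a = ȳ − b·x̄ = 7.6 − 1.4·3 = 3.4
ŷ(3) = 3.4 + 1.4·3 = 7.6
residual = y − ŷ = 8 − 7.6 = 0.4

0.40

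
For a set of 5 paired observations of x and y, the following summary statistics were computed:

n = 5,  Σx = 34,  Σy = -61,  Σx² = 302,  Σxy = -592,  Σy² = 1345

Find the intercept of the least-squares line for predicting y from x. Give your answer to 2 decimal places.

Sxx = Σx² − (Σx)²/n = 302 − 231.2 = 70.8
Sxy = Σxy − (Σx)(Σy)/n = -592 − (-414.8) = -177.2
b = Sxy/Sxx = -177.2/70.8 = -2.502825
a = ȳ − b·x̄ = -12.2 − (-2.502825)·6.8 = 4.819209

4.82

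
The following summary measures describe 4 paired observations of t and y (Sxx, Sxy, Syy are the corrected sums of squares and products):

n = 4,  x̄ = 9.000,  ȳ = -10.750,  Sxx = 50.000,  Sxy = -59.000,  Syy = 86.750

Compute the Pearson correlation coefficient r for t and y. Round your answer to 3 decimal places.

-0.896

r = Sxy/√(Sxx·Syy) = -59/√(4337.5) = -59/65.859699 = -0.895844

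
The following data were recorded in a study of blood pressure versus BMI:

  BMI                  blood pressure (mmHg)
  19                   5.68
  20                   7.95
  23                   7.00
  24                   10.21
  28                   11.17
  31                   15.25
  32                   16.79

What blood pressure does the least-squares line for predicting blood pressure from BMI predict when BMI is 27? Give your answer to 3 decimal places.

11.905

n = 7, Σx = 177, Σy = 74.05, Σxy = 1995.75, Σx² = 4635
Sxx = Σx² − (Σx)²/n = 4635 − 4475.571429 = 159.428571
Sxy = Σxy − (Σx)(Σy)/n = 1995.75 − 1872.407143 = 123.342857
b = Sxy/Sxx = 123.342857/159.428571 = 0.773656
a = ȳ − b·x̄ = 10.578571 − 0.773656·25.285714 = -8.983871
ŷ(27) = a + b·27 = -8.983871 + 0.773656·27 = 11.904839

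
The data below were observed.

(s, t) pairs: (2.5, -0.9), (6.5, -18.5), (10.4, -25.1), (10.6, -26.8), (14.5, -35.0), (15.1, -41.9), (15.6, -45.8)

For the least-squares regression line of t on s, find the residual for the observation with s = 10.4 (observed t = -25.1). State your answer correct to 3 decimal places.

1.562

n = 7, Σx = 75.2, Σy = -194, Σxy = -2522.29, Σx² = 950.64
Sxx = Σx² − (Σx)²/n = 950.64 − 807.862857 = 142.777143
Sxy = Σxy − (Σx)(Σy)/n = -2522.29 − (-2084.114286) = -438.175714
b = Sxy/Sxx = -438.175714/142.777143 = -3.068949
a = ȳ − b·x̄ = -27.714286 − (-3.068949)·10.742857 = 5.254991
ŷ(10.4) = 5.254991 + (-3.068949)·10.4 = -26.662075
residual = y − ŷ = -25.1 − (-26.662075) = 1.562075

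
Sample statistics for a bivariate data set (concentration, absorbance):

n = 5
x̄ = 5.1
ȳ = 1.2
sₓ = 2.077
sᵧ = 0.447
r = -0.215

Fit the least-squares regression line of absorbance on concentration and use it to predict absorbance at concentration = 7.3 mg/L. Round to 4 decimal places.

b = r · sᵧ/sₓ = -0.215 · 0.447/2.077 = -0.046271
a = ȳ − b·x̄ = 1.2 − (-0.046271)·5.1 = 1.435982
ŷ(7.3) = a + b·7.3 = 1.435982 + (-0.046271)·7.3 = 1.098204

1.0982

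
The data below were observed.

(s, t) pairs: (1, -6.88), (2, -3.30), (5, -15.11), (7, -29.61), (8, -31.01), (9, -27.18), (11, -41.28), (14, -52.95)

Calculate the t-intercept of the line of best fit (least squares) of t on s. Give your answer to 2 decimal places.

0.88

n = 8, Σx = 57, Σy = -207.32, Σxy = -1984.38, Σx² = 541
Sxx = Σx² − (Σx)²/n = 541 − 406.125 = 134.875
Sxy = Σxy − (Σx)(Σy)/n = -1984.38 − (-1477.155) = -507.225
b = Sxy/Sxx = -507.225/134.875 = -3.760704
a = ȳ − b·x̄ = -25.915 − (-3.760704)·7.125 = 0.880019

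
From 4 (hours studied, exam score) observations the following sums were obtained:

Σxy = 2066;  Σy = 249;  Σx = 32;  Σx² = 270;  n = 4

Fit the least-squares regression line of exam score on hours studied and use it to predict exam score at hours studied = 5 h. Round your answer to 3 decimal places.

46.393

Sxx = Σx² − (Σx)²/n = 270 − 256 = 14
Sxy = Σxy − (Σx)(Σy)/n = 2066 − 1992 = 74
b = Sxy/Sxx = 74/14 = 5.285714
a = ȳ − b·x̄ = 62.25 − 5.285714·8 = 19.964286
ŷ(5) = a + b·5 = 19.964286 + 5.285714·5 = 46.392857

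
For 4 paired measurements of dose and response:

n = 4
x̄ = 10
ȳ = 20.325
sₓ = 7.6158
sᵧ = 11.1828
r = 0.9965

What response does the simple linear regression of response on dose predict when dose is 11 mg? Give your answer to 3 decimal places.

b = r · sᵧ/sₓ = 0.9965 · 11.1828/7.6158 = 1.463229
a = ȳ − b·x̄ = 20.325 − 1.463229·10 = 5.692709
ŷ(11) = a + b·11 = 5.692709 + 1.463229·11 = 21.788229

21.788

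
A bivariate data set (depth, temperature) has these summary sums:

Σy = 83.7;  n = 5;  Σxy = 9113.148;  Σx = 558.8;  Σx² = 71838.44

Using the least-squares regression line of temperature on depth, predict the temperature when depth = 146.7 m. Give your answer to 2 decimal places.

15.84

Sxx = Σx² − (Σx)²/n = 71838.44 − 62451.488 = 9386.952
Sxy = Σxy − (Σx)(Σy)/n = 9113.148 − 9354.312 = -241.164
b = Sxy/Sxx = -241.164/9386.952 = -0.025691
a = ȳ − b·x̄ = 16.74 − (-0.025691)·111.76 = 19.611272
ŷ(146.7) = a + b·146.7 = 19.611272 + (-0.025691)·146.7 = 15.842342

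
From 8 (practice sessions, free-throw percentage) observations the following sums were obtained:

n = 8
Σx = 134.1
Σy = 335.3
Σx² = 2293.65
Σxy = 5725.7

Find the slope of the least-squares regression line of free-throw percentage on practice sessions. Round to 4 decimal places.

Sxx = Σx² − (Σx)²/n = 2293.65 − 2247.85125 = 45.79875
Sxy = Σxy − (Σx)(Σy)/n = 5725.7 − 5620.46625 = 105.23375
b = Sxy/Sxx = 105.23375/45.79875 = 2.297743

2.2977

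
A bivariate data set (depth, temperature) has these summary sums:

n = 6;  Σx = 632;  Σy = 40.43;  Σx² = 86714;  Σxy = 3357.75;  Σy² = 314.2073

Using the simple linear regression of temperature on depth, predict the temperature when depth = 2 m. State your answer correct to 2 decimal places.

Sxx = Σx² − (Σx)²/n = 86714 − 66570.666667 = 20143.333333
Sxy = Σxy − (Σx)(Σy)/n = 3357.75 − 4258.626667 = -900.876667
b = Sxy/Sxx = -900.876667/20143.333333 = -0.044723
a = ȳ − b·x̄ = 6.738333 − (-0.044723)·105.333333 = 11.449189
ŷ(2) = a + b·2 = 11.449189 + (-0.044723)·2 = 11.359743

11.36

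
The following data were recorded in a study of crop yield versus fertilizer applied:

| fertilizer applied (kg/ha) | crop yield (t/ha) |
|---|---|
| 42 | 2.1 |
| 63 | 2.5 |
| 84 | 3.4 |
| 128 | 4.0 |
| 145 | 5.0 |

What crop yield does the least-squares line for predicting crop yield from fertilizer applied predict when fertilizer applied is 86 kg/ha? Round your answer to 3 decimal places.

n = 5, Σx = 462, Σy = 17, Σxy = 1768.3, Σx² = 50198
Sxx = Σx² − (Σx)²/n = 50198 − 42688.8 = 7509.2
Sxy = Σxy − (Σx)(Σy)/n = 1768.3 − 1570.8 = 197.5
b = Sxy/Sxx = 197.5/7509.2 = 0.026301
a = ȳ − b·x̄ = 3.4 − 0.026301·92.4 = 0.969781
ŷ(86) = a + b·86 = 0.969781 + 0.026301·86 = 3.231673

3.232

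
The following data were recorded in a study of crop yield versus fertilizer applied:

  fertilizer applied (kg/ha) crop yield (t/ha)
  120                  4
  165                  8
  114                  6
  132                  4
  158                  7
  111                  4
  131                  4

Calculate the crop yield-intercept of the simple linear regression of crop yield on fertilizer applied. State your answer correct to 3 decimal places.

-2.940

n = 7, Σx = 931, Σy = 37, Σxy = 5086, Σx² = 126491
Sxx = Σx² − (Σx)²/n = 126491 − 123823 = 2668
Sxy = Σxy − (Σx)(Σy)/n = 5086 − 4921 = 165
b = Sxy/Sxx = 165/2668 = 0.061844
a = ȳ − b·x̄ = 5.285714 − 0.061844·133 = -2.939548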